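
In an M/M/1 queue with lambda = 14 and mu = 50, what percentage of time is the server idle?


Idle fraction = (1 - rho) * 100 = (1 - 14/50) * 100 = 72.0%

72.0%


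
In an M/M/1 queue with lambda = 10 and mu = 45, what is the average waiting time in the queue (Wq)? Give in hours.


rho = 10/45; Wq = rho/(mu - lambda) = 0.0063 hours

0.0063 hours


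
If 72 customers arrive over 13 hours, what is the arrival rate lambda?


lambda = total arrivals / time = 72 / 13 = 5.54 per hour

5.54 per hour


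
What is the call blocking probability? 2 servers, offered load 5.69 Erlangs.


B(N,A) = (A^N/N!) / sum(A^k/k!, k=0..N) with N=2, A=5.69 = 0.7076

0.7076


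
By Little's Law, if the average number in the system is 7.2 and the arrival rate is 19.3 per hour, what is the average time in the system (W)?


W = L / lambda = 7.2 / 19.3 = 0.3731 hours

0.3731 hours


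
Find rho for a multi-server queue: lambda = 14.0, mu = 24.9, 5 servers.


rho = lambda / (c * mu) = 14.0 / (5 * 24.9) = 0.1124

0.1124


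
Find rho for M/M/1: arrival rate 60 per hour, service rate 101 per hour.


rho = lambda/mu = 60/101 = 0.5941

0.5941


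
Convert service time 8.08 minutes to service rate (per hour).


mu = 60 / avg_service_time = 60 / 8.08 = 7.43 per hour

7.43 per hour


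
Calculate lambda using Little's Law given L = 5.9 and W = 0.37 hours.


lambda = L / W = 5.9 / 0.37 = 15.95 per hour

15.95 per hour


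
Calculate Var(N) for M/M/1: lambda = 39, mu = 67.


rho = 39/67; Var(N) = rho/(1-rho)^2 = 3.33

3.33


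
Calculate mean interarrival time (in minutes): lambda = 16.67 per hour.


Mean interarrival time = 60/lambda = 60/16.67 = 3.6 minutes

3.6 minutes


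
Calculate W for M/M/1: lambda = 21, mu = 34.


W = 1/(mu - lambda) = 1/(34 - 21) = 0.0769 hours

0.0769 hours


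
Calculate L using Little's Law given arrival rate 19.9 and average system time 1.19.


L = lambda * W = 19.9 * 1.19 = 23.68

23.68


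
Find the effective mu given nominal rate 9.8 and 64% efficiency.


Effective rate = mu * efficiency = 9.8 * 0.64 = 6.27 per hour

6.27 per hour


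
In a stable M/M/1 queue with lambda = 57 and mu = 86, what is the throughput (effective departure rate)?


For a stable queue (lambda < mu), throughput = lambda = 57 per hour

57 per hour


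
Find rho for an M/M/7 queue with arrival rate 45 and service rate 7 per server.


rho = lambda/(c*mu) = 45/(7*7) = 0.9184

0.9184


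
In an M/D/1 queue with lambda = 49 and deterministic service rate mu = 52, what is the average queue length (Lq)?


M/D/1: Lq = rho^2 / (2*(1-rho)) where rho = 49/52; Lq = 7.7

7.7


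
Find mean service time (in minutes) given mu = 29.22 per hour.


Mean service time = 60/mu = 60/29.22 = 2.05 minutes

2.05 minutes


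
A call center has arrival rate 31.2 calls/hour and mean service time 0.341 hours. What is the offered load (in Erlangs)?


Offered load a = lambda * E[S] = 31.2 * 0.341 = 10.64 Erlangs

10.64 Erlangs


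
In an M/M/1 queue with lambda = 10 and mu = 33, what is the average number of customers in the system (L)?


rho = 10/33; L = rho/(1-rho) = 0.43

0.43


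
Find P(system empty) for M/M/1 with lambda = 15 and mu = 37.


P0 = 1 - rho = 1 - 15/37 = 0.5946

0.5946


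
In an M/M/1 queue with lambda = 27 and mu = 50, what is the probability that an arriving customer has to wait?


P(wait) = rho = lambda/mu = 27/50 = 0.54

0.54


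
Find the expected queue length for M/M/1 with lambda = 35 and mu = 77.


rho = 35/77; Lq = rho^2/(1-rho) = 0.38

0.38


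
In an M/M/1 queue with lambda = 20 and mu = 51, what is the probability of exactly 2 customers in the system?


rho = 20/51; P(n) = (1-rho)*rho^n = (1-20/51)*(20/51)^2 = 0.0935

0.0935


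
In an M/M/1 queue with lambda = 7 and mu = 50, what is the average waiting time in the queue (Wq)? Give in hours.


rho = 7/50; Wq = rho/(mu - lambda) = 0.0033 hours

0.0033 hours


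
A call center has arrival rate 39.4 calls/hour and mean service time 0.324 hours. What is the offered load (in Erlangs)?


Offered load a = lambda * E[S] = 39.4 * 0.324 = 12.77 Erlangs

12.77 Erlangs


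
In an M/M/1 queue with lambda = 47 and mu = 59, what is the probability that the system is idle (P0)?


P0 = 1 - rho = 1 - 47/59 = 0.2034

0.2034


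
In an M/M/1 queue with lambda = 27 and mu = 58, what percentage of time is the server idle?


Idle fraction = (1 - rho) * 100 = (1 - 27/58) * 100 = 53.4%

53.4%


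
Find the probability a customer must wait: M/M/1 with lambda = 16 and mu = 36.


P(wait) = rho = lambda/mu = 16/36 = 0.4444

0.4444


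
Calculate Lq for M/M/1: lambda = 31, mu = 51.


rho = 31/51; Lq = rho^2/(1-rho) = 0.94

0.94


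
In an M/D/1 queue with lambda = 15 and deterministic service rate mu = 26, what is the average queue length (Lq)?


M/D/1: Lq = rho^2 / (2*(1-rho)) where rho = 15/26; Lq = 0.39

0.39


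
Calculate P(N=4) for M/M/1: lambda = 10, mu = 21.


rho = 10/21; P(n) = (1-rho)*rho^n = (1-10/21)*(10/21)^4 = 0.0269

0.0269


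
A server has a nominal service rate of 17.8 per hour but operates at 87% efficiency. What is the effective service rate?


Effective rate = mu * efficiency = 17.8 * 0.87 = 15.49 per hour

15.49 per hour


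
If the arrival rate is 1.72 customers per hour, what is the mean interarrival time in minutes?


Mean interarrival time = 60/lambda = 60/1.72 = 34.88 minutes

34.88 minutes


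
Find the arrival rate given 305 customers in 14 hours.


lambda = total arrivals / time = 305 / 14 = 21.79 per hour

21.79 per hour


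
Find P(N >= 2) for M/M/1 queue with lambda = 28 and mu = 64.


P(N >= 2) = rho^2 = (28/64)^2 = 0.1914

0.1914


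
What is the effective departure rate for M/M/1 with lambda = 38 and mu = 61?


For a stable queue (lambda < mu), throughput = lambda = 38 per hour

38 per hour


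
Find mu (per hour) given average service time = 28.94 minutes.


mu = 60 / avg_service_time = 60 / 28.94 = 2.07 per hour

2.07 per hour


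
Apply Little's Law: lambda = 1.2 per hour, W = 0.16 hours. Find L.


L = lambda * W = 1.2 * 0.16 = 0.19

0.19


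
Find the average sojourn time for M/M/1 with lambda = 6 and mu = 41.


W = 1/(mu - lambda) = 1/(41 - 6) = 0.0286 hours

0.0286 hours


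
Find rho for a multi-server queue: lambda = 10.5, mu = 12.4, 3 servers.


rho = lambda / (c * mu) = 10.5 / (3 * 12.4) = 0.2823

0.2823


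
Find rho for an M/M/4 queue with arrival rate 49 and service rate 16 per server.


rho = lambda/(c*mu) = 49/(4*16) = 0.7656

0.7656


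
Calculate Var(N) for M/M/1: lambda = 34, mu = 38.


rho = 34/38; Var(N) = rho/(1-rho)^2 = 80.75

80.75


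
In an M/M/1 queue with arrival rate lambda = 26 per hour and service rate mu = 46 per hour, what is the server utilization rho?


rho = lambda/mu = 26/46 = 0.5652

0.5652


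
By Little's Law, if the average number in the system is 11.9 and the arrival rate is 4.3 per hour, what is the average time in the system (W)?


W = L / lambda = 11.9 / 4.3 = 2.7674 hours

2.7674 hours


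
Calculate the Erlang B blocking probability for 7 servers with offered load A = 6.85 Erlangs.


B(N,A) = (A^N/N!) / sum(A^k/k!, k=0..N) with N=7, A=6.85 = 0.2395

0.2395


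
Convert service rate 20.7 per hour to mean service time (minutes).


Mean service time = 60/mu = 60/20.7 = 2.9 minutes

2.9 minutes


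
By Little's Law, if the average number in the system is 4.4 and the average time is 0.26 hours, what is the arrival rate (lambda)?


lambda = L / W = 4.4 / 0.26 = 16.92 per hour

16.92 per hour


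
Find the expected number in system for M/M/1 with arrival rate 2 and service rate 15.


rho = 2/15; L = rho/(1-rho) = 0.15

0.15


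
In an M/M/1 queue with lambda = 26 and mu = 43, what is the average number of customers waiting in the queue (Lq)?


rho = 26/43; Lq = rho^2/(1-rho) = 0.92

0.92


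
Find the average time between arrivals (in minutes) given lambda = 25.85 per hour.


Mean interarrival time = 60/lambda = 60/25.85 = 2.32 minutes

2.32 minutes


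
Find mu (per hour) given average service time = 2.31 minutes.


mu = 60 / avg_service_time = 60 / 2.31 = 25.97 per hour

25.97 per hour


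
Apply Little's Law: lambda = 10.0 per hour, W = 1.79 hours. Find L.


L = lambda * W = 10.0 * 1.79 = 17.9

17.9


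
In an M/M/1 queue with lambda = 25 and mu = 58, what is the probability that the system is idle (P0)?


P0 = 1 - rho = 1 - 25/58 = 0.569

0.569


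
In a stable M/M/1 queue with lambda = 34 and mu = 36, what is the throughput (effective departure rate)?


For a stable queue (lambda < mu), throughput = lambda = 34 per hour

34 per hour


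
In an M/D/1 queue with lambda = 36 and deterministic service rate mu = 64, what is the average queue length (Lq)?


M/D/1: Lq = rho^2 / (2*(1-rho)) where rho = 36/64; Lq = 0.36

0.36


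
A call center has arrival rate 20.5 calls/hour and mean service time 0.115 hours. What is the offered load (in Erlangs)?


Offered load a = lambda * E[S] = 20.5 * 0.115 = 2.36 Erlangs

2.36 Erlangs


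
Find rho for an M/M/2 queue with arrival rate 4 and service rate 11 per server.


rho = lambda/(c*mu) = 4/(2*11) = 0.1818

0.1818


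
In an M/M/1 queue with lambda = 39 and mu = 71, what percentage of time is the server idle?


Idle fraction = (1 - rho) * 100 = (1 - 39/71) * 100 = 45.1%

45.1%


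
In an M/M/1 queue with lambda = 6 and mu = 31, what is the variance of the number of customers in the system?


rho = 6/31; Var(N) = rho/(1-rho)^2 = 0.3

0.3


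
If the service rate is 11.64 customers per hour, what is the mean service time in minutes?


Mean service time = 60/mu = 60/11.64 = 5.15 minutes

5.15 minutes


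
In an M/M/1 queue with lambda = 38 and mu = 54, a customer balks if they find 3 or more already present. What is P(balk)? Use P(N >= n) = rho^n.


P(N >= 3) = rho^3 = (38/54)^3 = 0.3485

0.3485


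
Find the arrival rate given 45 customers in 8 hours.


lambda = total arrivals / time = 45 / 8 = 5.63 per hour

5.63 per hour


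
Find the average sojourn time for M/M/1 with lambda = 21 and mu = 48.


W = 1/(mu - lambda) = 1/(48 - 21) = 0.037 hours

0.037 hours


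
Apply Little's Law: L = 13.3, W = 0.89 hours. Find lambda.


lambda = L / W = 13.3 / 0.89 = 14.94 per hour

14.94 per hour


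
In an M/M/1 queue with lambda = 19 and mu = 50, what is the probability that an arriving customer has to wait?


P(wait) = rho = lambda/mu = 19/50 = 0.38

0.38


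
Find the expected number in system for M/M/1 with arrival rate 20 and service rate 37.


rho = 20/37; L = rho/(1-rho) = 1.18

1.18


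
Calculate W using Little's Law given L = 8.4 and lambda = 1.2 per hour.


W = L / lambda = 8.4 / 1.2 = 7.0 hours

7.0 hours


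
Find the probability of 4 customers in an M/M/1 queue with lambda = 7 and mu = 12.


rho = 7/12; P(n) = (1-rho)*rho^n = (1-7/12)*(7/12)^4 = 0.0482

0.0482


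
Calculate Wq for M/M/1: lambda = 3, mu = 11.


rho = 3/11; Wq = rho/(mu - lambda) = 0.0341 hours

0.0341 hours


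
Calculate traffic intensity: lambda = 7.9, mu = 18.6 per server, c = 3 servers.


rho = lambda / (c * mu) = 7.9 / (3 * 18.6) = 0.1416

0.1416


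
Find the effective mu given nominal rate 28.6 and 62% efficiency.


Effective rate = mu * efficiency = 28.6 * 0.62 = 17.73 per hour

17.73 per hour


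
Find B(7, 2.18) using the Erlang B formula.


B(N,A) = (A^N/N!) / sum(A^k/k!, k=0..N) with N=7, A=2.18 = 0.0053

0.0053


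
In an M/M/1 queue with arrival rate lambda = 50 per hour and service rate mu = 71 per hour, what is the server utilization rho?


rho = lambda/mu = 50/71 = 0.7042

0.7042


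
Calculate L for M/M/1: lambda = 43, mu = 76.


rho = 43/76; L = rho/(1-rho) = 1.3

1.3


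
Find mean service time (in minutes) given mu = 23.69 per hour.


Mean service time = 60/mu = 60/23.69 = 2.53 minutes

2.53 minutes


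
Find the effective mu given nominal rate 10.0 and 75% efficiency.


Effective rate = mu * efficiency = 10.0 * 0.75 = 7.5 per hour

7.5 per hour


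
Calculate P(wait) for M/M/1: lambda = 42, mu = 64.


P(wait) = rho = lambda/mu = 42/64 = 0.6563

0.6563


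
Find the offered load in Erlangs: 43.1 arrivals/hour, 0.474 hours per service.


Offered load a = lambda * E[S] = 43.1 * 0.474 = 20.43 Erlangs

20.43 Erlangs


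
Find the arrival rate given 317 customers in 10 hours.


lambda = total arrivals / time = 317 / 10 = 31.7 per hour

31.7 per hour


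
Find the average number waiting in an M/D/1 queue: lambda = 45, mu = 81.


M/D/1: Lq = rho^2 / (2*(1-rho)) where rho = 45/81; Lq = 0.35

0.35


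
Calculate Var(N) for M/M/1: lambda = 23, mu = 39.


rho = 23/39; Var(N) = rho/(1-rho)^2 = 3.5

3.5


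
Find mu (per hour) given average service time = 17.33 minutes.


mu = 60 / avg_service_time = 60 / 17.33 = 3.46 per hour

3.46 per hour


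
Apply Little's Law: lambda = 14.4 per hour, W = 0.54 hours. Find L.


L = lambda * W = 14.4 * 0.54 = 7.78

7.78


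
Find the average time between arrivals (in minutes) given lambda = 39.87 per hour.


Mean interarrival time = 60/lambda = 60/39.87 = 1.5 minutes

1.5 minutes


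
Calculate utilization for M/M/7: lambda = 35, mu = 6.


rho = lambda/(c*mu) = 35/(7*6) = 0.8333

0.8333


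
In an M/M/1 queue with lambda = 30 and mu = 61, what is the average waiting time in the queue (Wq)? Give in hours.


rho = 30/61; Wq = rho/(mu - lambda) = 0.0159 hours

0.0159 hours


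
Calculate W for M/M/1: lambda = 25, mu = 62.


W = 1/(mu - lambda) = 1/(62 - 25) = 0.027 hours

0.027 hours


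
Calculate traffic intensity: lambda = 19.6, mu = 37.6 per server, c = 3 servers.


rho = lambda / (c * mu) = 19.6 / (3 * 37.6) = 0.1738

0.1738


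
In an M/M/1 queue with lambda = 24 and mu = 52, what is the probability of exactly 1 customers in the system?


rho = 24/52; P(n) = (1-rho)*rho^n = (1-24/52)*(24/52)^1 = 0.2485

0.2485


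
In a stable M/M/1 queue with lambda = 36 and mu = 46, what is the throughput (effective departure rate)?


For a stable queue (lambda < mu), throughput = lambda = 36 per hour

36 per hour


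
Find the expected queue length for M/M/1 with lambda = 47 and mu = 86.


rho = 47/86; Lq = rho^2/(1-rho) = 0.66

0.66


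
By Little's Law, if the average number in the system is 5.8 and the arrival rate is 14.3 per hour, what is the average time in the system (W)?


W = L / lambda = 5.8 / 14.3 = 0.4056 hours

0.4056 hours


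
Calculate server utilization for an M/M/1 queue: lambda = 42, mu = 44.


rho = lambda/mu = 42/44 = 0.9545

0.9545


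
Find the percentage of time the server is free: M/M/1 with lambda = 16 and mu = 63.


Idle fraction = (1 - rho) * 100 = (1 - 16/63) * 100 = 74.6%

74.6%


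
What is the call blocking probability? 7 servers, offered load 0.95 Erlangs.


B(N,A) = (A^N/N!) / sum(A^k/k!, k=0..N) with N=7, A=0.95 = 0.0001

0.0001


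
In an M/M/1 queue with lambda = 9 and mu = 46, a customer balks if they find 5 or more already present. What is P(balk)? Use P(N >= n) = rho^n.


P(N >= 5) = rho^5 = (9/46)^5 = 0.0003

0.0003


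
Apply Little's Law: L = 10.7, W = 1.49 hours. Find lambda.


lambda = L / W = 10.7 / 1.49 = 7.18 per hour

7.18 per hour


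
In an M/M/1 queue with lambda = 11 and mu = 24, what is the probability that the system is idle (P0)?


P0 = 1 - rho = 1 - 11/24 = 0.5417

0.5417


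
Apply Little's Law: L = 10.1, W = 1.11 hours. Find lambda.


lambda = L / W = 10.1 / 1.11 = 9.1 per hour

9.1 per hour


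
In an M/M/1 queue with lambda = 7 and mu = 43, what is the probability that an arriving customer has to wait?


P(wait) = rho = lambda/mu = 7/43 = 0.1628

0.1628


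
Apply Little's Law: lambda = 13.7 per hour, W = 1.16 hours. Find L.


L = lambda * W = 13.7 * 1.16 = 15.89

15.89


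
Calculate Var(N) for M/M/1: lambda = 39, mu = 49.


rho = 39/49; Var(N) = rho/(1-rho)^2 = 19.11

19.11


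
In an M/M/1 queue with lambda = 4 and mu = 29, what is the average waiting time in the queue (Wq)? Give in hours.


rho = 4/29; Wq = rho/(mu - lambda) = 0.0055 hours

0.0055 hours


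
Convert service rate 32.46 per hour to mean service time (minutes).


Mean service time = 60/mu = 60/32.46 = 1.85 minutes

1.85 minutes


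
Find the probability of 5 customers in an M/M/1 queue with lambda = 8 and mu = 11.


rho = 8/11; P(n) = (1-rho)*rho^n = (1-8/11)*(8/11)^5 = 0.0555

0.0555


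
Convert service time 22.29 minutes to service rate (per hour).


mu = 60 / avg_service_time = 60 / 22.29 = 2.69 per hour

2.69 per hour


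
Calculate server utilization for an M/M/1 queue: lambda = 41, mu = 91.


rho = lambda/mu = 41/91 = 0.4505

0.4505


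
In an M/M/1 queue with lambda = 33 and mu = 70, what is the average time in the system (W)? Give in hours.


W = 1/(mu - lambda) = 1/(70 - 33) = 0.027 hours

0.027 hours


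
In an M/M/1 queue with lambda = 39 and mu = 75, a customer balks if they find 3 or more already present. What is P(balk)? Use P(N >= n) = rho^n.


P(N >= 3) = rho^3 = (39/75)^3 = 0.1406

0.1406


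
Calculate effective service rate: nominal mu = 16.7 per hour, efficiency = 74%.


Effective rate = mu * efficiency = 16.7 * 0.74 = 12.36 per hour

12.36 per hour


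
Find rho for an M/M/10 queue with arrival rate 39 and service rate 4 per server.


rho = lambda/(c*mu) = 39/(10*4) = 0.975

0.975


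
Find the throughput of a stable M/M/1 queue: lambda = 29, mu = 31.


For a stable queue (lambda < mu), throughput = lambda = 29 per hour

29 per hour


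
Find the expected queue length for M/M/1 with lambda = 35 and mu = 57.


rho = 35/57; Lq = rho^2/(1-rho) = 0.98

0.98


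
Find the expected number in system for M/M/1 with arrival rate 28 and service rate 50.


rho = 28/50; L = rho/(1-rho) = 1.27

1.27


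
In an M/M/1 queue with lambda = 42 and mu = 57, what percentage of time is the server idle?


Idle fraction = (1 - rho) * 100 = (1 - 42/57) * 100 = 26.3%

26.3%


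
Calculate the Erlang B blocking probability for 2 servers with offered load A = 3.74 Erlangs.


B(N,A) = (A^N/N!) / sum(A^k/k!, k=0..N) with N=2, A=3.74 = 0.596

0.596


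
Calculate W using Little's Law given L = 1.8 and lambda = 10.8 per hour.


W = L / lambda = 1.8 / 10.8 = 0.1667 hours

0.1667 hours


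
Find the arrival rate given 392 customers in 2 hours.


lambda = total arrivals / time = 392 / 2 = 196.0 per hour

196.0 per hour


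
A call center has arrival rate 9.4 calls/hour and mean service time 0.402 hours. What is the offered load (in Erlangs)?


Offered load a = lambda * E[S] = 9.4 * 0.402 = 3.78 Erlangs

3.78 Erlangs


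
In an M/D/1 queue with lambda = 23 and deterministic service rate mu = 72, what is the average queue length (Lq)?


M/D/1: Lq = rho^2 / (2*(1-rho)) where rho = 23/72; Lq = 0.07

0.07


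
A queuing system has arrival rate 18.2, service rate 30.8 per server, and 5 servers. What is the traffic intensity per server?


rho = lambda / (c * mu) = 18.2 / (5 * 30.8) = 0.1182

0.1182


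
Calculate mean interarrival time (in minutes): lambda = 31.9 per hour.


Mean interarrival time = 60/lambda = 60/31.9 = 1.88 minutes

1.88 minutes


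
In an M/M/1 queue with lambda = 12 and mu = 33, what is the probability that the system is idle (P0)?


P0 = 1 - rho = 1 - 12/33 = 0.6364

0.6364


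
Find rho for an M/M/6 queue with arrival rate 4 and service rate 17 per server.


rho = lambda/(c*mu) = 4/(6*17) = 0.0392

0.0392


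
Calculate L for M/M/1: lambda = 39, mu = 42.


rho = 39/42; L = rho/(1-rho) = 13.0

13.0


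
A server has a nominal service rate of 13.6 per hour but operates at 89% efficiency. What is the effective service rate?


Effective rate = mu * efficiency = 13.6 * 0.89 = 12.1 per hour

12.1 per hour


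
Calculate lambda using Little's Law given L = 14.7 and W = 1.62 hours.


lambda = L / W = 14.7 / 1.62 = 9.07 per hour

9.07 per hour


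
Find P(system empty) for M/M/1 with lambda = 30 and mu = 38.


P0 = 1 - rho = 1 - 30/38 = 0.2105

0.2105


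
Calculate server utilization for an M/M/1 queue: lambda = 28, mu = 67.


rho = lambda/mu = 28/67 = 0.4179

0.4179


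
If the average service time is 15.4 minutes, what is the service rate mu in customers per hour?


mu = 60 / avg_service_time = 60 / 15.4 = 3.9 per hour

3.9 per hour


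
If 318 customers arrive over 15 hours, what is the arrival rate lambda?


lambda = total arrivals / time = 318 / 15 = 21.2 per hour

21.2 per hour


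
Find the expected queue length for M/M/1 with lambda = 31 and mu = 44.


rho = 31/44; Lq = rho^2/(1-rho) = 1.68

1.68


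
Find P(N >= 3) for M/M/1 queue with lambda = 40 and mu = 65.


P(N >= 3) = rho^3 = (40/65)^3 = 0.233

0.233


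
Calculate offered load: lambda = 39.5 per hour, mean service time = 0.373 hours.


Offered load a = lambda * E[S] = 39.5 * 0.373 = 14.73 Erlangs

14.73 Erlangs


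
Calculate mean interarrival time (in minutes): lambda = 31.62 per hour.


Mean interarrival time = 60/lambda = 60/31.62 = 1.9 minutes

1.9 minutes


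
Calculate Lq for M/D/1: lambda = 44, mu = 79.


M/D/1: Lq = rho^2 / (2*(1-rho)) where rho = 44/79; Lq = 0.35

0.35


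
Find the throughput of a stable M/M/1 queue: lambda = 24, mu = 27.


For a stable queue (lambda < mu), throughput = lambda = 24 per hour

24 per hour


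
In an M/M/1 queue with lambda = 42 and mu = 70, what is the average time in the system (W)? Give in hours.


W = 1/(mu - lambda) = 1/(70 - 42) = 0.0357 hours

0.0357 hours


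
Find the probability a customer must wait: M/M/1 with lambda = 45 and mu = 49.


P(wait) = rho = lambda/mu = 45/49 = 0.9184

0.9184


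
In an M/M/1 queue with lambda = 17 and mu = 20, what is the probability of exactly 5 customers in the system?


rho = 17/20; P(n) = (1-rho)*rho^n = (1-17/20)*(17/20)^5 = 0.0666

0.0666


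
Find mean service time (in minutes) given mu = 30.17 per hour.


Mean service time = 60/mu = 60/30.17 = 1.99 minutes

1.99 minutes


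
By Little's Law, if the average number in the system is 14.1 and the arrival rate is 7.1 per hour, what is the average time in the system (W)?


W = L / lambda = 14.1 / 7.1 = 1.9859 hours

1.9859 hours


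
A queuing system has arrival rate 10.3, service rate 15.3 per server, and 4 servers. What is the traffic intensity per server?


rho = lambda / (c * mu) = 10.3 / (4 * 15.3) = 0.1683

0.1683


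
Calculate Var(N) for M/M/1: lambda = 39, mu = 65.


rho = 39/65; Var(N) = rho/(1-rho)^2 = 3.75

3.75


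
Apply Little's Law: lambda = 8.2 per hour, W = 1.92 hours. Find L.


L = lambda * W = 8.2 * 1.92 = 15.74

15.74


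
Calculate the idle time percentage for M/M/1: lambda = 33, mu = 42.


Idle fraction = (1 - rho) * 100 = (1 - 33/42) * 100 = 21.4%

21.4%


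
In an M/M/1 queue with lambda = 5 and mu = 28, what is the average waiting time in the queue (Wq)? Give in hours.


rho = 5/28; Wq = rho/(mu - lambda) = 0.0078 hours

0.0078 hours


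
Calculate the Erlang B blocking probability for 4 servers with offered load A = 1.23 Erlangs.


B(N,A) = (A^N/N!) / sum(A^k/k!, k=0..N) with N=4, A=1.23 = 0.0281

0.0281


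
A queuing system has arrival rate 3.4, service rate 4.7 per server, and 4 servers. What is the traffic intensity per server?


rho = lambda / (c * mu) = 3.4 / (4 * 4.7) = 0.1809

0.1809


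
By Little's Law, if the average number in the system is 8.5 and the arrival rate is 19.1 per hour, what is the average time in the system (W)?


W = L / lambda = 8.5 / 19.1 = 0.445 hours

0.445 hours


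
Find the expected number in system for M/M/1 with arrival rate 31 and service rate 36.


rho = 31/36; L = rho/(1-rho) = 6.2

6.2


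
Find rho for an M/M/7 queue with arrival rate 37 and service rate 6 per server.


rho = lambda/(c*mu) = 37/(7*6) = 0.881

0.881


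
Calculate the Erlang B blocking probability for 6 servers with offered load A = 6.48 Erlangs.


B(N,A) = (A^N/N!) / sum(A^k/k!, k=0..N) with N=6, A=6.48 = 0.2978

0.2978


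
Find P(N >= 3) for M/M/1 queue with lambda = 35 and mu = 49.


P(N >= 3) = rho^3 = (35/49)^3 = 0.3644

0.3644


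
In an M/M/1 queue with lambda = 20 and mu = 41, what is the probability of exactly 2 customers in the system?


rho = 20/41; P(n) = (1-rho)*rho^n = (1-20/41)*(20/41)^2 = 0.1219

0.1219


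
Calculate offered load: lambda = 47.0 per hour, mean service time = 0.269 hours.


Offered load a = lambda * E[S] = 47.0 * 0.269 = 12.64 Erlangs

12.64 Erlangs


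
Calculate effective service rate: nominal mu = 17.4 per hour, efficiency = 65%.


Effective rate = mu * efficiency = 17.4 * 0.65 = 11.31 per hour

11.31 per hour


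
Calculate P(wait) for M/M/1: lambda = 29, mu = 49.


P(wait) = rho = lambda/mu = 29/49 = 0.5918

0.5918


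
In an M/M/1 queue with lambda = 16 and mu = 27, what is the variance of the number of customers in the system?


rho = 16/27; Var(N) = rho/(1-rho)^2 = 3.57

3.57


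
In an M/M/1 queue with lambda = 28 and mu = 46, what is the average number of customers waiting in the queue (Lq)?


rho = 28/46; Lq = rho^2/(1-rho) = 0.95

0.95


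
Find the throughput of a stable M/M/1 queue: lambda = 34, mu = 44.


For a stable queue (lambda < mu), throughput = lambda = 34 per hour

34 per hour


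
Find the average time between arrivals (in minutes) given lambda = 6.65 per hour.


Mean interarrival time = 60/lambda = 60/6.65 = 9.02 minutes

9.02 minutes


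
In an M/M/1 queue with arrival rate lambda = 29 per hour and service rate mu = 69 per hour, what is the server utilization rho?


rho = lambda/mu = 29/69 = 0.4203

0.4203


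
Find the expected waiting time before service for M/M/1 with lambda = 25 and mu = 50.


rho = 25/50; Wq = rho/(mu - lambda) = 0.02 hours

0.02 hours


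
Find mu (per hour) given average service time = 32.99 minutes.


mu = 60 / avg_service_time = 60 / 32.99 = 1.82 per hour

1.82 per hour


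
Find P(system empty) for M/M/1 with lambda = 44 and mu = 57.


P0 = 1 - rho = 1 - 44/57 = 0.2281

0.2281


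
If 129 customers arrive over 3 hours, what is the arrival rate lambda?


lambda = total arrivals / time = 129 / 3 = 43.0 per hour

43.0 per hour


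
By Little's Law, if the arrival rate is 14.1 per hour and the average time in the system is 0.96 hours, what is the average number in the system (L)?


L = lambda * W = 14.1 * 0.96 = 13.54

13.54


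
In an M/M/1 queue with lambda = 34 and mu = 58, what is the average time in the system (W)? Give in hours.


W = 1/(mu - lambda) = 1/(58 - 34) = 0.0417 hours

0.0417 hours


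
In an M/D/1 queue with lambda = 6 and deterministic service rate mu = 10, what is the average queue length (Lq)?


M/D/1: Lq = rho^2 / (2*(1-rho)) where rho = 6/10; Lq = 0.45

0.45


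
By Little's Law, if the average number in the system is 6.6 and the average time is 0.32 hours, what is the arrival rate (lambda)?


lambda = L / W = 6.6 / 0.32 = 20.63 per hour

20.63 per hour


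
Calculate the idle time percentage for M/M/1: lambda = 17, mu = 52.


Idle fraction = (1 - rho) * 100 = (1 - 17/52) * 100 = 67.3%

67.3%


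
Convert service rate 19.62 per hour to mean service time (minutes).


Mean service time = 60/mu = 60/19.62 = 3.06 minutes

3.06 minutes


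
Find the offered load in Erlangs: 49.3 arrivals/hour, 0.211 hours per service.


Offered load a = lambda * E[S] = 49.3 * 0.211 = 10.4 Erlangs

10.4 Erlangs


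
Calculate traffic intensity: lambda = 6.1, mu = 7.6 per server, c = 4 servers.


rho = lambda / (c * mu) = 6.1 / (4 * 7.6) = 0.2007

0.2007


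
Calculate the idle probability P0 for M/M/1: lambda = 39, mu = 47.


P0 = 1 - rho = 1 - 39/47 = 0.1702

0.1702


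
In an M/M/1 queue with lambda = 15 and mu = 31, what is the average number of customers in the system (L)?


rho = 15/31; L = rho/(1-rho) = 0.94

0.94


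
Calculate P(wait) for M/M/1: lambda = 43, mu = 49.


P(wait) = rho = lambda/mu = 43/49 = 0.8776

0.8776


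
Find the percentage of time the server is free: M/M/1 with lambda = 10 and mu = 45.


Idle fraction = (1 - rho) * 100 = (1 - 10/45) * 100 = 77.8%

77.8%


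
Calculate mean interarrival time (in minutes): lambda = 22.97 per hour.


Mean interarrival time = 60/lambda = 60/22.97 = 2.61 minutes

2.61 minutes


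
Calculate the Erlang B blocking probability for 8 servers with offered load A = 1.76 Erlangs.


B(N,A) = (A^N/N!) / sum(A^k/k!, k=0..N) with N=8, A=1.76 = 0.0004

0.0004


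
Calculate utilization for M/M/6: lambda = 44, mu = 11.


rho = lambda/(c*mu) = 44/(6*11) = 0.6667

0.6667


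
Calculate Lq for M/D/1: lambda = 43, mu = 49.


M/D/1: Lq = rho^2 / (2*(1-rho)) where rho = 43/49; Lq = 3.14

3.14


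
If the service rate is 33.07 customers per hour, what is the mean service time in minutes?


Mean service time = 60/mu = 60/33.07 = 1.81 minutes

1.81 minutes


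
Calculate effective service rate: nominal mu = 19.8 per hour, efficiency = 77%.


Effective rate = mu * efficiency = 19.8 * 0.77 = 15.25 per hour

15.25 per hour


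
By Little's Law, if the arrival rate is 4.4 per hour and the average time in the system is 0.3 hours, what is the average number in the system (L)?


L = lambda * W = 4.4 * 0.3 = 1.32

1.32


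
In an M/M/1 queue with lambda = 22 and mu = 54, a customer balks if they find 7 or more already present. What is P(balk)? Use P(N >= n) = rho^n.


P(N >= 7) = rho^7 = (22/54)^7 = 0.0019

0.0019


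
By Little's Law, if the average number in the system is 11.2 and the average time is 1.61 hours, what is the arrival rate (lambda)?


lambda = L / W = 11.2 / 1.61 = 6.96 per hour

6.96 per hour


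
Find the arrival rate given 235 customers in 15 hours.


lambda = total arrivals / time = 235 / 15 = 15.67 per hour

15.67 per hour


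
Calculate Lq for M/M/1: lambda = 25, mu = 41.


rho = 25/41; Lq = rho^2/(1-rho) = 0.95

0.95


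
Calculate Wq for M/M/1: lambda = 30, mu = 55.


rho = 30/55; Wq = rho/(mu - lambda) = 0.0218 hours

0.0218 hours


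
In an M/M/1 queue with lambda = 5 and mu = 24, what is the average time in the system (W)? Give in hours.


W = 1/(mu - lambda) = 1/(24 - 5) = 0.0526 hours

0.0526 hours


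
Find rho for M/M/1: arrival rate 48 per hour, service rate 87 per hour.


rho = lambda/mu = 48/87 = 0.5517

0.5517


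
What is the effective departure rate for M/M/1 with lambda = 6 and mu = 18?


For a stable queue (lambda < mu), throughput = lambda = 6 per hour

6 per hour


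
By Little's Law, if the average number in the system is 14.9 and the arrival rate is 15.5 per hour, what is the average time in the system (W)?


W = L / lambda = 14.9 / 15.5 = 0.9613 hours

0.9613 hours


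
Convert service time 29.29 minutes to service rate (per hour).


mu = 60 / avg_service_time = 60 / 29.29 = 2.05 per hour

2.05 per hour


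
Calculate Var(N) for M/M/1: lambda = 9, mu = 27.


rho = 9/27; Var(N) = rho/(1-rho)^2 = 0.75

0.75


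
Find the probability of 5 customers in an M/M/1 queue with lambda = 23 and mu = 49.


rho = 23/49; P(n) = (1-rho)*rho^n = (1-23/49)*(23/49)^5 = 0.0121

0.0121


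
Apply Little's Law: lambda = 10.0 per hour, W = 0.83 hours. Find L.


L = lambda * W = 10.0 * 0.83 = 8.3

8.3


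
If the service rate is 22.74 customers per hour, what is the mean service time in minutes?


Mean service time = 60/mu = 60/22.74 = 2.64 minutes

2.64 minutes


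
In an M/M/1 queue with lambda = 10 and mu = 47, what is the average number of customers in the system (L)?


rho = 10/47; L = rho/(1-rho) = 0.27

0.27


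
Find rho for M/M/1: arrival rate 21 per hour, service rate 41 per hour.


rho = lambda/mu = 21/41 = 0.5122

0.5122


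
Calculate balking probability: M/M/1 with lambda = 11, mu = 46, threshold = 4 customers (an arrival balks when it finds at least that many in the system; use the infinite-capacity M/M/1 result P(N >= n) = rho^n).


P(N >= 4) = rho^4 = (11/46)^4 = 0.0033

0.0033


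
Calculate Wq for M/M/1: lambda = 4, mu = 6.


rho = 4/6; Wq = rho/(mu - lambda) = 0.3333 hours

0.3333 hours


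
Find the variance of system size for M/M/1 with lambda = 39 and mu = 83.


rho = 39/83; Var(N) = rho/(1-rho)^2 = 1.67

1.67


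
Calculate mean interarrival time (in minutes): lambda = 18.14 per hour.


Mean interarrival time = 60/lambda = 60/18.14 = 3.31 minutes

3.31 minutes


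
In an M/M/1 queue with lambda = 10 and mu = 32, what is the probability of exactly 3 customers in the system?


rho = 10/32; P(n) = (1-rho)*rho^n = (1-10/32)*(10/32)^3 = 0.021

0.021


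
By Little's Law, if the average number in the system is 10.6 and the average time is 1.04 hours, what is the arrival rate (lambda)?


lambda = L / W = 10.6 / 1.04 = 10.19 per hour

10.19 per hour


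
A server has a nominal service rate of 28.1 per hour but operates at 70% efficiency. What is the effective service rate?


Effective rate = mu * efficiency = 28.1 * 0.7 = 19.67 per hour

19.67 per hour


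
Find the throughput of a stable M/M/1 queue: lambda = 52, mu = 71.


For a stable queue (lambda < mu), throughput = lambda = 52 per hour

52 per hour


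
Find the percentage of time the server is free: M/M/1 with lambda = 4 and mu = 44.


Idle fraction = (1 - rho) * 100 = (1 - 4/44) * 100 = 90.9%

90.9%


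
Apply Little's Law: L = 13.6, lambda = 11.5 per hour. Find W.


W = L / lambda = 13.6 / 11.5 = 1.1826 hours

1.1826 hours


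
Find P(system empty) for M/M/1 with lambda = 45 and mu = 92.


P0 = 1 - rho = 1 - 45/92 = 0.5109

0.5109


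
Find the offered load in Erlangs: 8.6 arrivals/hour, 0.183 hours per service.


Offered load a = lambda * E[S] = 8.6 * 0.183 = 1.57 Erlangs

1.57 Erlangs


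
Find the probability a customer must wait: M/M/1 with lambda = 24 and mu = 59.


P(wait) = rho = lambda/mu = 24/59 = 0.4068

0.4068


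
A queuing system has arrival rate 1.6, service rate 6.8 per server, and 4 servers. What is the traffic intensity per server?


rho = lambda / (c * mu) = 1.6 / (4 * 6.8) = 0.0588

0.0588


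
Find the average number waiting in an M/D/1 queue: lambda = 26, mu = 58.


M/D/1: Lq = rho^2 / (2*(1-rho)) where rho = 26/58; Lq = 0.18

0.18


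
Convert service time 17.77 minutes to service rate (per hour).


mu = 60 / avg_service_time = 60 / 17.77 = 3.38 per hour

3.38 per hour


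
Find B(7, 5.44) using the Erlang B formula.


B(N,A) = (A^N/N!) / sum(A^k/k!, k=0..N) with N=7, A=5.44 = 0.1486

0.1486


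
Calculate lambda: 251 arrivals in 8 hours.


lambda = total arrivals / time = 251 / 8 = 31.38 per hour

31.38 per hour


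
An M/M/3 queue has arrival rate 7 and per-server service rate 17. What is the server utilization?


rho = lambda/(c*mu) = 7/(3*17) = 0.1373

0.1373


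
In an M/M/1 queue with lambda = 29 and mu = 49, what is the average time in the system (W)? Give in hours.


W = 1/(mu - lambda) = 1/(49 - 29) = 0.05 hours

0.05 hours


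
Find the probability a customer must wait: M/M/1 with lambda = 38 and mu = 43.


P(wait) = rho = lambda/mu = 38/43 = 0.8837

0.8837


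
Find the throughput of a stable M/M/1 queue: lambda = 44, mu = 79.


For a stable queue (lambda < mu), throughput = lambda = 44 per hour

44 per hour


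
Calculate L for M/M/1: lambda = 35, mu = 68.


rho = 35/68; L = rho/(1-rho) = 1.06

1.06


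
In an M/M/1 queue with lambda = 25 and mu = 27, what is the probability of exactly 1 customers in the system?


rho = 25/27; P(n) = (1-rho)*rho^n = (1-25/27)*(25/27)^1 = 0.0686

0.0686


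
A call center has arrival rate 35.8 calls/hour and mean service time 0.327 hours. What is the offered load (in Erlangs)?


Offered load a = lambda * E[S] = 35.8 * 0.327 = 11.71 Erlangs

11.71 Erlangs


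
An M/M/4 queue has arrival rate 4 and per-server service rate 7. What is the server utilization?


rho = lambda/(c*mu) = 4/(4*7) = 0.1429

0.1429


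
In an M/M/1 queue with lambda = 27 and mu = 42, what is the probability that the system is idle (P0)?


P0 = 1 - rho = 1 - 27/42 = 0.3571

0.3571


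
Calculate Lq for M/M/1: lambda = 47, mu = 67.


rho = 47/67; Lq = rho^2/(1-rho) = 1.65

1.65


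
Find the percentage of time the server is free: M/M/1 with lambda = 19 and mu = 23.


Idle fraction = (1 - rho) * 100 = (1 - 19/23) * 100 = 17.4%

17.4%


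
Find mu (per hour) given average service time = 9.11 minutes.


mu = 60 / avg_service_time = 60 / 9.11 = 6.59 per hour

6.59 per hour


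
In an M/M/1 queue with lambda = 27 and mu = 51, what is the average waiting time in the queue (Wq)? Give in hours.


rho = 27/51; Wq = rho/(mu - lambda) = 0.0221 hours

0.0221 hours


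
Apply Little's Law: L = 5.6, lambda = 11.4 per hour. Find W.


W = L / lambda = 5.6 / 11.4 = 0.4912 hours

0.4912 hours


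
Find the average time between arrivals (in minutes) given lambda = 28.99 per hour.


Mean interarrival time = 60/lambda = 60/28.99 = 2.07 minutes

2.07 minutes


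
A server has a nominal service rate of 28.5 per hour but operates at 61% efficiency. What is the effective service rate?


Effective rate = mu * efficiency = 28.5 * 0.61 = 17.39 per hour

17.39 per hour


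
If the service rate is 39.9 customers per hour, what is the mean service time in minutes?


Mean service time = 60/mu = 60/39.9 = 1.5 minutes

1.5 minutes


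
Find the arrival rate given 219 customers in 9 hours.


lambda = total arrivals / time = 219 / 9 = 24.33 per hour

24.33 per hour


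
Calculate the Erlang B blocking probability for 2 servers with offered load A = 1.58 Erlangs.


B(N,A) = (A^N/N!) / sum(A^k/k!, k=0..N) with N=2, A=1.58 = 0.3261

0.3261


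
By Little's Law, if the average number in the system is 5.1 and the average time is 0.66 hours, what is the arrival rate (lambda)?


lambda = L / W = 5.1 / 0.66 = 7.73 per hour

7.73 per hour


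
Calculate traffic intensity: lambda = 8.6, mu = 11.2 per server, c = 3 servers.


rho = lambda / (c * mu) = 8.6 / (3 * 11.2) = 0.256

0.256


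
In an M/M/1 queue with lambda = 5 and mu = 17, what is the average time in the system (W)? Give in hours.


W = 1/(mu - lambda) = 1/(17 - 5) = 0.0833 hours

0.0833 hours


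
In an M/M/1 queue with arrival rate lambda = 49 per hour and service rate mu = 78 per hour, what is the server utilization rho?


rho = lambda/mu = 49/78 = 0.6282

0.6282


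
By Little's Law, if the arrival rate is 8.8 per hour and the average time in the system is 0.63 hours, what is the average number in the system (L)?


L = lambda * W = 8.8 * 0.63 = 5.54

5.54


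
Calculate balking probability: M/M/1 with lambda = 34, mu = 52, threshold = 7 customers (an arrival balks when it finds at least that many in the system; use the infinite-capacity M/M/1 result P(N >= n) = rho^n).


P(N >= 7) = rho^7 = (34/52)^7 = 0.0511

0.0511
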